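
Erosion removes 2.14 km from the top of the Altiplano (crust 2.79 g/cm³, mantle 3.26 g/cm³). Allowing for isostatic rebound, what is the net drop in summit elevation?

Rebound u = e ρ_c/ρ_m = 2.14 km × 2.79/3.26 = 1.831 km.
Net surface drop = e − u = 2.14 km − 1.831 km = e (ρ_m − ρ_c)/ρ_m = 0.309 km.

0.309 km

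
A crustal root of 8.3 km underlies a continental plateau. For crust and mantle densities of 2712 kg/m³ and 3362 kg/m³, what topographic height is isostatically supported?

1.99 km

Equating mass per unit area of the two columns: ρ_c h = (ρ_m − ρ_c) r.
h = r (ρ_m − ρ_c) / ρ_c = 8.3 km × (3362 − 2712) / 2712 = 1.99 km.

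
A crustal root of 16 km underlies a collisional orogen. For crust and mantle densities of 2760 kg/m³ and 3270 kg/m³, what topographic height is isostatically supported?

For local isostatic compensation: ρ_c h = (ρ_m − ρ_c) r.
h = r (ρ_m − ρ_c) / ρ_c = 16 km × (3270 − 2760) / 2760 = 2.96 km.

2.96 km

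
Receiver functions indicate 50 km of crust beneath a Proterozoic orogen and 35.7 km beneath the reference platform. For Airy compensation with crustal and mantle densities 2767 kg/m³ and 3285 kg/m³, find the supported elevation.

2.25 km

Excess crust Δ = 50 km − 35.7 km = 14.3 km, split between elevation h and root r with h + r = Δ.
Airy balance ρ_c h = (ρ_m − ρ_c) r gives r = h ρ_c/(ρ_m − ρ_c), so h (1 + ρ_c/(ρ_m − ρ_c)) = Δ, i.e. h = Δ (ρ_m − ρ_c)/ρ_m.
h = 14.3 km × 518/3285 = 2.25 km.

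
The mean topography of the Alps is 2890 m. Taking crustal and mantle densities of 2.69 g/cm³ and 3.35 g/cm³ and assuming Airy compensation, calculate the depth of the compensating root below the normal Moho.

By Archimedes' principle applied to the lithosphere: the weight of the topography is balanced by the buoyancy of the root, ρ_c h = (ρ_m − ρ_c) r.
r = h · ρ_c / (ρ_m − ρ_c) = 2890 m × 2.69 / (3.35 − 2.69) = 11800 m.

11800 m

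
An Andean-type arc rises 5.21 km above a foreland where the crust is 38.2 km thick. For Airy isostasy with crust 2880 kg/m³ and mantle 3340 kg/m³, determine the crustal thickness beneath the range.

76 km

Root depth r = h ρ_c / (ρ_m − ρ_c) = 5.21 km × 2880 / 460 = 32.62 km.
Total thickness = T + h + r = 38.2 km + 5.21 km + 32.62 km = 76 km.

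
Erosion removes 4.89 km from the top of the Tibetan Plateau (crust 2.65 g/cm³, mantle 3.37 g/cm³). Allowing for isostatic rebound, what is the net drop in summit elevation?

1.04 km

Rebound u = e ρ_c/ρ_m = 4.89 km × 2.65/3.37 = 3.845 km.
Net surface drop = e − u = 4.89 km − 3.845 km = e (ρ_m − ρ_c)/ρ_m = 1.04 km.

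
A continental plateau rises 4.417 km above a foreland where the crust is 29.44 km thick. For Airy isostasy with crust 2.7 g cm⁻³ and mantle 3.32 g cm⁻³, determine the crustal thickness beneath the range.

Root depth r = h ρ_c / (ρ_m − ρ_c) = 4.417 km × 2.7 / 0.62 = 19.24 km.
Total thickness = T + h + r = 29.44 km + 4.417 km + 19.24 km = 53.1 km.

53.1 km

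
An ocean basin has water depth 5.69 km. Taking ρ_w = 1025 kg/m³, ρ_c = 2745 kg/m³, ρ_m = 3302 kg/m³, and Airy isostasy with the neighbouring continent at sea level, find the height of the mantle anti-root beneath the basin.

17.6 km

By Archimedes' principle applied to the lithosphere: replacing crust with seawater at the top is compensated by replacing crust with mantle at the base: d (ρ_c − ρ_w) = a (ρ_m − ρ_c).
a = d (ρ_c − ρ_w)/(ρ_m − ρ_c) = 5.69 km × 1720/557 = 17.6 km.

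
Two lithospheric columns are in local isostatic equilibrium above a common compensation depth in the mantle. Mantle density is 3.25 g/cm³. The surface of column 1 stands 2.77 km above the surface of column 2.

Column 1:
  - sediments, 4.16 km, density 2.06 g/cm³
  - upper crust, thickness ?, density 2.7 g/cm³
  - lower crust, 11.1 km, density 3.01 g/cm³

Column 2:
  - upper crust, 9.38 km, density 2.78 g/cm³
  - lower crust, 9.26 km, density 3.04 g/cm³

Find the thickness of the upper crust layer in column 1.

14.1 km

Take the compensation level at the base of the deeper column (depth z_c below the surface of column 1) and equate Σ ρ_i t_i down to z_c; mantle fills any gap and the z_c terms cancel.
Column 1: 4.16×2.06 + x×2.7 + 11.1×3.01 + (z_c − 15.26 − x)×3.25
Column 2: 2.77×0 + 9.38×2.78 + 9.26×3.04 + (z_c − 2.77 − 18.64)×3.25
The z_c×3.25 term appears on both sides and cancels. Collect the known terms of each column as K = Σ(ρt)_known − 3.25 × (depth of known layers): K_1 = 41.9806 − 3.25×15.26 = −7.6144; K_2 = 54.2268 − 3.25×(2.77 + 18.64) = −15.3557.
Balance: K_1 − x×(3.25 − 2.7) = K_2, so x = (K_1 − K_2)/(3.25 − 2.7) = 7.7413/0.55 = 14.1 km.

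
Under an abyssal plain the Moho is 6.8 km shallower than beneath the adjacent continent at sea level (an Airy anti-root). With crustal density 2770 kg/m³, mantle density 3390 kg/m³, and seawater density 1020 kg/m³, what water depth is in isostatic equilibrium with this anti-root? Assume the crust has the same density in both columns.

Replacing a thickness d of crust by seawater at the top must be balanced by replacing crust with mantle at the base: d (ρ_c − ρ_w) = a (ρ_m − ρ_c).
d = a (ρ_m − ρ_c)/(ρ_c − ρ_w) = 6.8 km × 620/1750 = 2.41 km.

2.41 km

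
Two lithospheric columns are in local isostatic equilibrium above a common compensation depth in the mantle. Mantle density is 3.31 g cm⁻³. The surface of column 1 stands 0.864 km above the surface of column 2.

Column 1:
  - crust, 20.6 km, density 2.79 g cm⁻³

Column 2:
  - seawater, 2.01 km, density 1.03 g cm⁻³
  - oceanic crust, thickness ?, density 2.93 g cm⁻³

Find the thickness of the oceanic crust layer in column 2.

Take the compensation level at the base of the deeper column (depth z_c below the surface of column 1) and equate Σ ρ_i t_i down to z_c; mantle fills any gap and the z_c terms cancel.
Column 1: 20.6×2.79 + (z_c − 20.6)×3.31
Column 2: 0.864×0 + 2.01×1.03 + x×2.93 + (z_c − 0.864 − 2.01 − x)×3.31
The z_c×3.31 term appears on both sides and cancels. Collect the known terms of each column as K = Σ(ρt)_known − 3.31 × (depth of known layers): K_1 = 57.474 − 3.31×20.6 = −10.712; K_2 = 2.0703 − 3.31×(0.864 + 2.01) = −7.44264.
Balance: K_1 = K_2 − x×(3.31 − 2.93), so x = (K_2 − K_1)/(3.31 − 2.93) = 3.26936/0.38 = 8.6 km.

8.6 km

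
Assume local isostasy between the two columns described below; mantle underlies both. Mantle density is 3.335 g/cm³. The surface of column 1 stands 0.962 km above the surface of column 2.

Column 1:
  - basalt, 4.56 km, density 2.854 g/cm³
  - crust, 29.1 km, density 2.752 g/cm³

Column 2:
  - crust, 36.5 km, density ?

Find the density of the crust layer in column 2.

Take the compensation level at the base of the deeper column (depth z_c below the surface of column 1) and equate Σ ρ_i t_i down to z_c; mantle fills any gap and the z_c terms cancel.
Column 1: 4.56×2.854 + 29.1×2.752 + (z_c − 33.66)×3.335
Column 2: 0.962×0 + 36.5×ρ + (z_c − 0.962 − 36.5)×3.335
The z_c×3.335 term appears on both sides and cancels. Collect the known terms of each column as K = Σ(ρt)_known − 3.335 × (depth of known layers): K_1 = 93.09744 − 3.335×33.66 = −19.15866; K_2 = 0 − 3.335×(0.962 + 36.5) = −124.93577.
Balance: K_1 = K_2 + 36.5×ρ, so ρ = (K_1 − K_2)/36.5 = 105.777/36.5 = 2.9 g/cm³.

2.9 g/cm³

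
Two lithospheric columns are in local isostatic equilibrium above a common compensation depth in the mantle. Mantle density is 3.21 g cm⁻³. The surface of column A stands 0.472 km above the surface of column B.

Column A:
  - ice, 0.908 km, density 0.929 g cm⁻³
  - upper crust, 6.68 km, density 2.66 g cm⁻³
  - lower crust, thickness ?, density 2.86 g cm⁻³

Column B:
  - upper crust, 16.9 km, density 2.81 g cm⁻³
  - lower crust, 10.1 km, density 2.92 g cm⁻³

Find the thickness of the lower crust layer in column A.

15.6 km

Take the compensation level at the base of the deeper column (depth z_c below the surface of column A) and equate Σ ρ_i t_i down to z_c; mantle fills any gap and the z_c terms cancel.
Column A: 0.908×0.929 + 6.68×2.66 + x×2.86 + (z_c − 7.588 − x)×3.21
Column B: 0.472×0 + 16.9×2.81 + 10.1×2.92 + (z_c − 0.472 − 27)×3.21
The z_c×3.21 term appears on both sides and cancels. Collect the known terms of each column as K = Σ(ρt)_known − 3.21 × (depth of known layers): K_A = 18.612332 − 3.21×7.588 = −5.745148; K_B = 76.981 − 3.21×(0.472 + 27) = −11.20412.
Balance: K_A − x×(3.21 − 2.86) = K_B, so x = (K_A − K_B)/(3.21 − 2.86) = 5.45897/0.35 = 15.6 km.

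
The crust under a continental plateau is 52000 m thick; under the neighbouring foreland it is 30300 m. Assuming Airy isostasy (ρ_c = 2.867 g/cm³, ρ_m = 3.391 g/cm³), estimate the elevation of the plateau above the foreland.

Excess crust Δ = 52000 m − 30300 m = 21700 m, split between elevation h and root r with h + r = Δ.
Airy balance ρ_c h = (ρ_m − ρ_c) r gives r = h ρ_c/(ρ_m − ρ_c), so h (1 + ρ_c/(ρ_m − ρ_c)) = Δ, i.e. h = Δ (ρ_m − ρ_c)/ρ_m.
h = 21700 m × 0.524/3.391 = 3350 m.

3350 m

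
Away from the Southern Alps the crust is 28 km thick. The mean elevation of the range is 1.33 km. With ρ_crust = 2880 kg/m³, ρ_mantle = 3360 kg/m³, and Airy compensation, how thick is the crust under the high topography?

37.3 km

Root depth r = h ρ_c / (ρ_m − ρ_c) = 1.33 km × 2880 / 480 = 7.98 km.
Total thickness = T + h + r = 28 km + 1.33 km + 7.98 km = 37.3 km.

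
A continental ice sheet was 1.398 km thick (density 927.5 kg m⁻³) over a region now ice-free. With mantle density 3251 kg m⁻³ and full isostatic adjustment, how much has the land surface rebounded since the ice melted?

Removing the load lets mantle flow back in; uplift u satisfies ρ_ice t = ρ_m u.
u = t ρ_ice/ρ_m = 1.398 km × 927.5/3251 = 0.399 km.

0.399 km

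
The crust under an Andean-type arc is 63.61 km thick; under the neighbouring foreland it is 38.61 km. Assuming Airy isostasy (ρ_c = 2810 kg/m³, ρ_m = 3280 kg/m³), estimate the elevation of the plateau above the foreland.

3.58 km

Excess crust Δ = 63.61 km − 38.61 km = 25 km, split between elevation h and root r with h + r = Δ.
Airy balance ρ_c h = (ρ_m − ρ_c) r gives r = h ρ_c/(ρ_m − ρ_c), so h (1 + ρ_c/(ρ_m − ρ_c)) = Δ, i.e. h = Δ (ρ_m − ρ_c)/ρ_m.
h = 25 km × 470/3280 = 3.58 km.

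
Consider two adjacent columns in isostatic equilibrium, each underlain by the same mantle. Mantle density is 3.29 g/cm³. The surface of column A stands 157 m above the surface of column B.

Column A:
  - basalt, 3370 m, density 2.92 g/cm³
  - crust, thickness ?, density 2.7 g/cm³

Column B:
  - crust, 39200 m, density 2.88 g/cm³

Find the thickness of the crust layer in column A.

Take the compensation level at the base of the deeper column (depth z_c below the surface of column A) and equate Σ ρ_i t_i down to z_c; mantle fills any gap and the z_c terms cancel.
Column A: 3370×2.92 + x×2.7 + (z_c − 3370 − x)×3.29
Column B: 157×0 + 39200×2.88 + (z_c − 157 − 39200)×3.29
The z_c×3.29 term appears on both sides and cancels. Collect the known terms of each column as K = Σ(ρt)_known − 3.29 × (depth of known layers): K_A = 9840.4 − 3.29×3370 = −1246.9; K_B = 112896 − 3.29×(157 + 39200) = −16588.53.
Balance: K_A − x×(3.29 − 2.7) = K_B, so x = (K_A − K_B)/(3.29 − 2.7) = 15341.6/0.59 = 26000 m.

26000 m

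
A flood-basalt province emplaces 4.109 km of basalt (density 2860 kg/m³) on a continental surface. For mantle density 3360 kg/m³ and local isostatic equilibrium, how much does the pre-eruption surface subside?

3.5 km

Subaerial loading: s = t ρ_load / ρ_m.
s = 4.109 km × 2860/3360 = 3.5 km.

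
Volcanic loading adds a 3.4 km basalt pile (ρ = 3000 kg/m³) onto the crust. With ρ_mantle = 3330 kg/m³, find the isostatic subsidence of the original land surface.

Subaerial loading: s = t ρ_load / ρ_m.
s = 3.4 km × 3000/3330 = 3.06 km.

3.06 km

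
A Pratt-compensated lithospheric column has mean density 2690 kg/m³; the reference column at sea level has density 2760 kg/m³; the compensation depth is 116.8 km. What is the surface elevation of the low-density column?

3.04 km

ρ_ref D = ρ (D + h) → h = D (ρ_ref − ρ)/ρ.
h = 116.8 km × (2760 − 2690)/2690 = 3.04 km.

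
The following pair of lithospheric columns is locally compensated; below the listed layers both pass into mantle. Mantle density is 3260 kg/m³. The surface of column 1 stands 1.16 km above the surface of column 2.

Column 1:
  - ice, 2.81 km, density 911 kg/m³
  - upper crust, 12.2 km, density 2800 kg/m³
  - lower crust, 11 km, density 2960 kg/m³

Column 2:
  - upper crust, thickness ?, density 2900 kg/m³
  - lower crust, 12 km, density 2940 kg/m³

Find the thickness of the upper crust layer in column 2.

21.9 km

Take the compensation level at the base of the deeper column (depth z_c below the surface of column 1) and equate Σ ρ_i t_i down to z_c; mantle fills any gap and the z_c terms cancel.
Column 1: 2.81×911 + 12.2×2800 + 11×2960 + (z_c − 26.01)×3260
Column 2: 1.16×0 + x×2900 + 12×2940 + (z_c − 1.16 − 12 − x)×3260
The z_c×3260 term appears on both sides and cancels. Collect the known terms of each column as K = Σ(ρt)_known − 3260 × (depth of known layers): K_1 = 69279.91 − 3260×26.01 = −15512.69; K_2 = 35280 − 3260×(1.16 + 12) = −7621.6.
Balance: K_1 = K_2 − x×(3260 − 2900), so x = (K_2 − K_1)/(3260 − 2900) = 7891.09/360 = 21.9 km.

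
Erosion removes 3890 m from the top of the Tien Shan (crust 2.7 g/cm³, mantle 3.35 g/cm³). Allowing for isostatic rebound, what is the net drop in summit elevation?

755 m

Rebound u = e ρ_c/ρ_m = 3890 m × 2.7/3.35 = 3135 m.
Net surface drop = e − u = 3890 m − 3135 m = e (ρ_m − ρ_c)/ρ_m = 755 m.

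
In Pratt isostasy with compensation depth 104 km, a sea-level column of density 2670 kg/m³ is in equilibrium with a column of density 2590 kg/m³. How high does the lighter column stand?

3.21 km

ρ_ref D = ρ (D + h) → h = D (ρ_ref − ρ)/ρ.
h = 104 km × (2670 − 2590)/2590 = 3.21 km.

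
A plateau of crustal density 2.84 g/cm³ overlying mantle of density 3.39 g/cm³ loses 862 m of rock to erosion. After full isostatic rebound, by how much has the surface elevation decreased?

140 m

Rebound u = e ρ_c/ρ_m = 862 m × 2.84/3.39 = 722.1 m.
Net surface drop = e − u = 862 m − 722.1 m = e (ρ_m − ρ_c)/ρ_m = 140 m.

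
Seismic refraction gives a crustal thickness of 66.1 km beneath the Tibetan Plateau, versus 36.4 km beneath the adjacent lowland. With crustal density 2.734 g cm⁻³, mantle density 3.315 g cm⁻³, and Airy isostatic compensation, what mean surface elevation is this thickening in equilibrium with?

Excess crust Δ = 66.1 km − 36.4 km = 29.7 km, split between elevation h and root r with h + r = Δ.
Airy balance ρ_c h = (ρ_m − ρ_c) r gives r = h ρ_c/(ρ_m − ρ_c), so h (1 + ρ_c/(ρ_m − ρ_c)) = Δ, i.e. h = Δ (ρ_m − ρ_c)/ρ_m.
h = 29.7 km × 0.581/3.315 = 5.21 km.

5.21 km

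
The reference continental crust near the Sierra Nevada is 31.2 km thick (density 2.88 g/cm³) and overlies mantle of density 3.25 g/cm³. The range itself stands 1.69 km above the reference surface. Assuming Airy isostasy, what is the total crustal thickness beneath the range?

Root depth r = h ρ_c / (ρ_m − ρ_c) = 1.69 km × 2.88 / 0.37 = 13.15 km.
Total thickness = T + h + r = 31.2 km + 1.69 km + 13.15 km = 46 km.

46 km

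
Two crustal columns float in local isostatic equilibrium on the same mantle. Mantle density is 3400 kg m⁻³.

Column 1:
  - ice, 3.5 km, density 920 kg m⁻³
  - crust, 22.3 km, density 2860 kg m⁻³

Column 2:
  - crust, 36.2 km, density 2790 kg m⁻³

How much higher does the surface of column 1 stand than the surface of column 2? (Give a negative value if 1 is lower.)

−0.4 km

For any compensation level in the mantle, the mantle terms cancel and isostasy reduces to e = (Σt_1 − Σt_2) − (Σ(ρt)_1 − Σ(ρt)_2) / ρ_m.
Σt_1 = 25.8 km; Σt_2 = 36.2 km; Σ(ρt)_1 = 66998; Σ(ρt)_2 = 100998 (in km·kg m⁻³).
e = (25.8 − 36.2) − (66998 − 100998) / 3400 = −0.4 km.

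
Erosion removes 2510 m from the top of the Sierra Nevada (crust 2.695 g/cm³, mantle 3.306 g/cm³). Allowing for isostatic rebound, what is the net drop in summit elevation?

464 m

Rebound u = e ρ_c/ρ_m = 2510 m × 2.695/3.306 = 2046 m.
Net surface drop = e − u = 2510 m − 2046 m = e (ρ_m − ρ_c)/ρ_m = 464 m.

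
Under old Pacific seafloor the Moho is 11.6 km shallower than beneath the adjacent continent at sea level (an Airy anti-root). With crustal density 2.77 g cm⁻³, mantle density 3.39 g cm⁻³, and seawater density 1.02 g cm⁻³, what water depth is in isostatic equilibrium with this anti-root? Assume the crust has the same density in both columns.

4.11 km

Replacing a thickness d of crust by seawater at the top must be balanced by replacing crust with mantle at the base: d (ρ_c − ρ_w) = a (ρ_m − ρ_c).
d = a (ρ_m − ρ_c)/(ρ_c − ρ_w) = 11.6 km × 0.62/1.75 = 4.11 km.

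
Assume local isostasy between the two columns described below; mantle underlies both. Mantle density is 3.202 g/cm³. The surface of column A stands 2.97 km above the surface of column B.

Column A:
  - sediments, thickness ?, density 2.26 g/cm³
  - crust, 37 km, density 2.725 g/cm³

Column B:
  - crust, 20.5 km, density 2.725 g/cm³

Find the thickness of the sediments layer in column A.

1.74 km

Take the compensation level at the base of the deeper column (depth z_c below the surface of column A) and equate Σ ρ_i t_i down to z_c; mantle fills any gap and the z_c terms cancel.
Column A: x×2.26 + 37×2.725 + (z_c − 37 − x)×3.202
Column B: 2.97×0 + 20.5×2.725 + (z_c − 2.97 − 20.5)×3.202
The z_c×3.202 term appears on both sides and cancels. Collect the known terms of each column as K = Σ(ρt)_known − 3.202 × (depth of known layers): K_A = 100.825 − 3.202×37 = −17.649; K_B = 55.8625 − 3.202×(2.97 + 20.5) = −19.28844.
Balance: K_A − x×(3.202 − 2.26) = K_B, so x = (K_A − K_B)/(3.202 − 2.26) = 1.63944/0.942 = 1.74 km.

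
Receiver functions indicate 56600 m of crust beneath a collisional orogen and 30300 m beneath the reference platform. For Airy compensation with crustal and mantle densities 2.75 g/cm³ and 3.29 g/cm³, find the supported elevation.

Excess crust Δ = 56600 m − 30300 m = 26300 m, split between elevation h and root r with h + r = Δ.
Airy balance ρ_c h = (ρ_m − ρ_c) r gives r = h ρ_c/(ρ_m − ρ_c), so h (1 + ρ_c/(ρ_m − ρ_c)) = Δ, i.e. h = Δ (ρ_m − ρ_c)/ρ_m.
h = 26300 m × 0.54/3.29 = 4320 m.

4320 m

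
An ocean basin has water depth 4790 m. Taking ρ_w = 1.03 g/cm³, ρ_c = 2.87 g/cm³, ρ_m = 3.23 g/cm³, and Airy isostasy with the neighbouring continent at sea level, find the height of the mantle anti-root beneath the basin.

Balancing pressure at the compensation depth: replacing crust with seawater at the top is compensated by replacing crust with mantle at the base: d (ρ_c − ρ_w) = a (ρ_m − ρ_c).
a = d (ρ_c − ρ_w)/(ρ_m − ρ_c) = 4790 m × 1.84/0.36 = 24500 m.

24500 m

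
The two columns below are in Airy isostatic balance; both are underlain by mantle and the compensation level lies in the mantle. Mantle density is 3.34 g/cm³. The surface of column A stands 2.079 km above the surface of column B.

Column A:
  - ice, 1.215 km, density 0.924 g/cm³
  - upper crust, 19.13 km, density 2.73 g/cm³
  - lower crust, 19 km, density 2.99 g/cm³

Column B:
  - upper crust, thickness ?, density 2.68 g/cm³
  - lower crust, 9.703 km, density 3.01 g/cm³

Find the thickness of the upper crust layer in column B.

Take the compensation level at the base of the deeper column (depth z_c below the surface of column A) and equate Σ ρ_i t_i down to z_c; mantle fills any gap and the z_c terms cancel.
Column A: 1.215×0.924 + 19.13×2.73 + 19×2.99 + (z_c − 39.345)×3.34
Column B: 2.079×0 + x×2.68 + 9.703×3.01 + (z_c − 2.079 − 9.703 − x)×3.34
The z_c×3.34 term appears on both sides and cancels. Collect the known terms of each column as K = Σ(ρt)_known − 3.34 × (depth of known layers): K_A = 110.15756 − 3.34×39.345 = −21.25474; K_B = 29.20603 − 3.34×(2.079 + 9.703) = −10.14585.
Balance: K_A = K_B − x×(3.34 − 2.68), so x = (K_B − K_A)/(3.34 − 2.68) = 11.1089/0.66 = 16.8 km.

16.8 km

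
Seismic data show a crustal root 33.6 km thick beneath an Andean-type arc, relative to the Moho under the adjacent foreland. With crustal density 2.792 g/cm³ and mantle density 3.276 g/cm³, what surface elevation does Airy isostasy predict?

5.82 km

Equating mass per unit area of the two columns: ρ_c h = (ρ_m − ρ_c) r.
h = r (ρ_m − ρ_c) / ρ_c = 33.6 km × (3.276 − 2.792) / 2.792 = 5.82 km.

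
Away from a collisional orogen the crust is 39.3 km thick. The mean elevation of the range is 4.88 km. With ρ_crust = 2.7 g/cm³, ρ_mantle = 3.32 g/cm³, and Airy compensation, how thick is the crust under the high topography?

Root depth r = h ρ_c / (ρ_m − ρ_c) = 4.88 km × 2.7 / 0.62 = 21.25 km.
Total thickness = T + h + r = 39.3 km + 4.88 km + 21.25 km = 65.4 km.

65.4 km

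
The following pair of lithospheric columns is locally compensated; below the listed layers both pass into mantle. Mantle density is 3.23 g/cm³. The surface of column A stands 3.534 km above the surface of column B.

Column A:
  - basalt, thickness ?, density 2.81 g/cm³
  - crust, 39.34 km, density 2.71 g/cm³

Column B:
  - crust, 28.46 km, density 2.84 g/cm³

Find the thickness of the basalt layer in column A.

Take the compensation level at the base of the deeper column (depth z_c below the surface of column A) and equate Σ ρ_i t_i down to z_c; mantle fills any gap and the z_c terms cancel.
Column A: x×2.81 + 39.34×2.71 + (z_c − 39.34 − x)×3.23
Column B: 3.534×0 + 28.46×2.84 + (z_c − 3.534 − 28.46)×3.23
The z_c×3.23 term appears on both sides and cancels. Collect the known terms of each column as K = Σ(ρt)_known − 3.23 × (depth of known layers): K_A = 106.6114 − 3.23×39.34 = −20.4568; K_B = 80.8264 − 3.23×(3.534 + 28.46) = −22.51422.
Balance: K_A − x×(3.23 − 2.81) = K_B, so x = (K_A − K_B)/(3.23 − 2.81) = 2.05742/0.42 = 4.9 km.

4.9 km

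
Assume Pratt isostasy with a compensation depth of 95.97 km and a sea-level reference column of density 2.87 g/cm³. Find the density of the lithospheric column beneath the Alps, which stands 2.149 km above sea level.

2.81 g/cm³

Pratt balance: ρ_ref D = ρ (D + h).
ρ = ρ_ref D/(D + h) = 2.87 × 95.97 km/(95.97 km + 2.149 km) = 2.81 g/cm³.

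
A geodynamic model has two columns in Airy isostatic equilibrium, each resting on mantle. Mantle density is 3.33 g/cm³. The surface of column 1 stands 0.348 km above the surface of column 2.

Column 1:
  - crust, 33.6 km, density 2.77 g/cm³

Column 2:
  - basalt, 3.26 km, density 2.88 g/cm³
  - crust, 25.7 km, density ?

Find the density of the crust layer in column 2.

2.7 g/cm³

Take the compensation level at the base of the deeper column (depth z_c below the surface of column 1) and equate Σ ρ_i t_i down to z_c; mantle fills any gap and the z_c terms cancel.
Column 1: 33.6×2.77 + (z_c − 33.6)×3.33
Column 2: 0.348×0 + 3.26×2.88 + 25.7×ρ + (z_c − 0.348 − 28.96)×3.33
The z_c×3.33 term appears on both sides and cancels. Collect the known terms of each column as K = Σ(ρt)_known − 3.33 × (depth of known layers): K_1 = 93.072 − 3.33×33.6 = −18.816; K_2 = 9.3888 − 3.33×(0.348 + 28.96) = −88.20684.
Balance: K_1 = K_2 + 25.7×ρ, so ρ = (K_1 − K_2)/25.7 = 69.3908/25.7 = 2.7 g/cm³.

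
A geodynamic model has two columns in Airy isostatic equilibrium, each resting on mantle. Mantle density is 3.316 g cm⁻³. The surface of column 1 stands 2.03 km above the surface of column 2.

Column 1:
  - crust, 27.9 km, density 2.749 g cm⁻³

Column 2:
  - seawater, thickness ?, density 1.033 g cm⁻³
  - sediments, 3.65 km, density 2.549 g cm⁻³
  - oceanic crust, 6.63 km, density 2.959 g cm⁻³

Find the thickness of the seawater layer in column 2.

Take the compensation level at the base of the deeper column (depth z_c below the surface of column 1) and equate Σ ρ_i t_i down to z_c; mantle fills any gap and the z_c terms cancel.
Column 1: 27.9×2.749 + (z_c − 27.9)×3.316
Column 2: 2.03×0 + x×1.033 + 3.65×2.549 + 6.63×2.959 + (z_c − 2.03 − 10.28 − x)×3.316
The z_c×3.316 term appears on both sides and cancels. Collect the known terms of each column as K = Σ(ρt)_known − 3.316 × (depth of known layers): K_1 = 76.6971 − 3.316×27.9 = −15.8193; K_2 = 28.92202 − 3.316×(2.03 + 10.28) = −11.89794.
Balance: K_1 = K_2 − x×(3.316 − 1.033), so x = (K_2 − K_1)/(3.316 − 1.033) = 3.92136/2.283 = 1.72 km.

1.72 km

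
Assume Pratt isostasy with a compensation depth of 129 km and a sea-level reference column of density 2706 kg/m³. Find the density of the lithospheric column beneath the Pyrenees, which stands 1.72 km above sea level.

2670 kg/m³

Pratt balance: ρ_ref D = ρ (D + h).
ρ = ρ_ref D/(D + h) = 2706 × 129 km/(129 km + 1.72 km) = 2670 kg/m³.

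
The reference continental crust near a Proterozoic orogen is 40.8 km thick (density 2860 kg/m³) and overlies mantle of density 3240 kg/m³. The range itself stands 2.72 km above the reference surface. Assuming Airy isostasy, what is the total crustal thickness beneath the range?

Root depth r = h ρ_c / (ρ_m − ρ_c) = 2.72 km × 2860 / 380 = 20.47 km.
Total thickness = T + h + r = 40.8 km + 2.72 km + 20.47 km = 64 km.

64 km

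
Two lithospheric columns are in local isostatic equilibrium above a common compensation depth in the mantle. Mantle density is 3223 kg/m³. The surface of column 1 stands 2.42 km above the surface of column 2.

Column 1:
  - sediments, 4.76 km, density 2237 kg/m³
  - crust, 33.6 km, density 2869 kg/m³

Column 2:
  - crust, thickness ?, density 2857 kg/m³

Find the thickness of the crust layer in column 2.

Take the compensation level at the base of the deeper column (depth z_c below the surface of column 1) and equate Σ ρ_i t_i down to z_c; mantle fills any gap and the z_c terms cancel.
Column 1: 4.76×2237 + 33.6×2869 + (z_c − 38.36)×3223
Column 2: 2.42×0 + x×2857 + (z_c − 2.42 − 0 − x)×3223
The z_c×3223 term appears on both sides and cancels. Collect the known terms of each column as K = Σ(ρt)_known − 3223 × (depth of known layers): K_1 = 107046.52 − 3223×38.36 = −16587.76; K_2 = 0 − 3223×(2.42 + 0) = −7799.66.
Balance: K_1 = K_2 − x×(3223 − 2857), so x = (K_2 − K_1)/(3223 − 2857) = 8788.1/366 = 24 km.

24 km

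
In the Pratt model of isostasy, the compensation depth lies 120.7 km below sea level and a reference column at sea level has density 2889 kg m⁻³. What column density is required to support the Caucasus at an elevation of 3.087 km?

Pratt balance: ρ_ref D = ρ (D + h).
ρ = ρ_ref D/(D + h) = 2889 × 120.7 km/(120.7 km + 3.087 km) = 2820 kg m⁻³.

2820 kg m⁻³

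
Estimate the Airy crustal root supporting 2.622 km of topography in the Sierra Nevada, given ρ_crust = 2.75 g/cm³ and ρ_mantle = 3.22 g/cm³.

15.3 km

Equating mass per unit area of the two columns: the weight of the topography is balanced by the buoyancy of the root, ρ_c h = (ρ_m − ρ_c) r.
r = h · ρ_c / (ρ_m − ρ_c) = 2.622 km × 2.75 / (3.22 − 2.75) = 15.3 km.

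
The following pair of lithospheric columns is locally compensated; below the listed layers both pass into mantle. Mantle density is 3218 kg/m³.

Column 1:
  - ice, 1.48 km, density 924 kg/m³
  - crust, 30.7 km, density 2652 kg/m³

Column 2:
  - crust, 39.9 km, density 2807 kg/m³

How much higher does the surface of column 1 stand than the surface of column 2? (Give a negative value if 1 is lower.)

1.36 km

For any compensation level in the mantle, the mantle terms cancel and isostasy reduces to e = (Σt_1 − Σt_2) − (Σ(ρt)_1 − Σ(ρt)_2) / ρ_m.
Σt_1 = 32.18 km; Σt_2 = 39.9 km; Σ(ρt)_1 = 82783.92; Σ(ρt)_2 = 111999.3 (in km·kg/m³).
e = (32.18 − 39.9) − (82783.92 − 111999.3) / 3218 = 1.36 km.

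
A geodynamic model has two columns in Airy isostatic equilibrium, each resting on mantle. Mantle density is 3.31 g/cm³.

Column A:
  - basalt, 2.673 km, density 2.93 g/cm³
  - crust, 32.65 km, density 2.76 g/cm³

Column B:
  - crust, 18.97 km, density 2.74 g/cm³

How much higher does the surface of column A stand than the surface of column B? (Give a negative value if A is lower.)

2.47 km

For any compensation level in the mantle, the mantle terms cancel and isostasy reduces to e = (Σt_A − Σt_B) − (Σ(ρt)_A − Σ(ρt)_B) / ρ_m.
Σt_A = 35.323 km; Σt_B = 18.97 km; Σ(ρt)_A = 97.94589; Σ(ρt)_B = 51.9778 (in km·g/cm³).
e = (35.323 − 18.97) − (97.94589 − 51.9778) / 3.31 = 2.47 km.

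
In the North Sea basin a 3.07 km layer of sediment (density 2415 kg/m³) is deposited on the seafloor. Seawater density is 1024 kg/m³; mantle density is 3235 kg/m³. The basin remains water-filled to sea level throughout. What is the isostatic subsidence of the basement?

Submarine loading: the sediment displaces seawater, and the subsidence is in turn flooded, so s (ρ_m − ρ_w) = t (ρ_sed − ρ_w).
s = 3.07 km × (2415 − 1024) / (3235 − 1024) = 1.93 km.

1.93 km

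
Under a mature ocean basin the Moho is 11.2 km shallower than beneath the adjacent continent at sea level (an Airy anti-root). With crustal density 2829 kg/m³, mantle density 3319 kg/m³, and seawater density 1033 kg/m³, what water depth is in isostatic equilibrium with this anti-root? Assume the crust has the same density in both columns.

3.06 km

Replacing a thickness d of crust by seawater at the top must be balanced by replacing crust with mantle at the base: d (ρ_c − ρ_w) = a (ρ_m − ρ_c).
d = a (ρ_m − ρ_c)/(ρ_c − ρ_w) = 11.2 km × 490/1796 = 3.06 km.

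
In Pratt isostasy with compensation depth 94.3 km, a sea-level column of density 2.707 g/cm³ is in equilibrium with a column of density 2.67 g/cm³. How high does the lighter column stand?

1.31 km

ρ_ref D = ρ (D + h) → h = D (ρ_ref − ρ)/ρ.
h = 94.3 km × (2.707 − 2.67)/2.67 = 1.31 km.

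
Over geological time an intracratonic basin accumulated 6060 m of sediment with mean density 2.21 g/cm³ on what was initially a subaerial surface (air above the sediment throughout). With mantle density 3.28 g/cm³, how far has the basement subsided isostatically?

4080 m

Subaerial load: s = t ρ_sed / ρ_m = 6060 m × 2.21/3.28 = 4080 m.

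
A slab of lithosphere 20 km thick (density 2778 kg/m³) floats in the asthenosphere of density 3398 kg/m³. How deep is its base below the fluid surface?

Draft d = t ρ_obj/ρ_fluid = 20 km × 2778/3398 = 16.4 km.

16.4 km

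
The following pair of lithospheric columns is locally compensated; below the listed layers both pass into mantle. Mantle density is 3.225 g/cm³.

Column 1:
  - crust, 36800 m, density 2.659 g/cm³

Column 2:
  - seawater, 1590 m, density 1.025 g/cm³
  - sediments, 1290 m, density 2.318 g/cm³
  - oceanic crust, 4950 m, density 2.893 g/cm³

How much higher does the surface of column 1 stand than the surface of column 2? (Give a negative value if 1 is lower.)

For any compensation level in the mantle, the mantle terms cancel and isostasy reduces to e = (Σt_1 − Σt_2) − (Σ(ρt)_1 − Σ(ρt)_2) / ρ_m.
Σt_1 = 36800 m; Σt_2 = 7830 m; Σ(ρt)_1 = 97851.2; Σ(ρt)_2 = 18940.32 (in m·g/cm³).
e = (36800 − 7830) − (97851.2 − 18940.32) / 3.225 = 4500 m.

4500 m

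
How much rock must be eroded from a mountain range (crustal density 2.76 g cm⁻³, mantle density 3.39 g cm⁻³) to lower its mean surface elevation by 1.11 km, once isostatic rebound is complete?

5.97 km

Net drop Δ = e − u = e − e ρ_c/ρ_m = e (ρ_m − ρ_c)/ρ_m.
e = Δ ρ_m/(ρ_m − ρ_c) = 1.11 km × 3.39/0.63 = 5.97 km.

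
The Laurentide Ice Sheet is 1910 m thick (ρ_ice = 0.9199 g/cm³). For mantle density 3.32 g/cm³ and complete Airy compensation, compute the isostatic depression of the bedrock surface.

529 m

For local isostatic compensation: the ice load ρ_ice t is balanced by mantle displaced below, ρ_m s.
s = t ρ_ice / ρ_m = 1910 m × 0.9199/3.32 = 529 m.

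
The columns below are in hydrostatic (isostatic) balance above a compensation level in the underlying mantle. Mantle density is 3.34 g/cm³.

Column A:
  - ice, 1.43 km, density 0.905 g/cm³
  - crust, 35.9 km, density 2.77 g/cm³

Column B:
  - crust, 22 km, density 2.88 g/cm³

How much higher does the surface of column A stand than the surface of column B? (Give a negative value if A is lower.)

4.14 km

For any compensation level in the mantle, the mantle terms cancel and isostasy reduces to e = (Σt_A − Σt_B) − (Σ(ρt)_A − Σ(ρt)_B) / ρ_m.
Σt_A = 37.33 km; Σt_B = 22 km; Σ(ρt)_A = 100.73715; Σ(ρt)_B = 63.36 (in km·g/cm³).
e = (37.33 − 22) − (100.73715 − 63.36) / 3.34 = 4.14 km.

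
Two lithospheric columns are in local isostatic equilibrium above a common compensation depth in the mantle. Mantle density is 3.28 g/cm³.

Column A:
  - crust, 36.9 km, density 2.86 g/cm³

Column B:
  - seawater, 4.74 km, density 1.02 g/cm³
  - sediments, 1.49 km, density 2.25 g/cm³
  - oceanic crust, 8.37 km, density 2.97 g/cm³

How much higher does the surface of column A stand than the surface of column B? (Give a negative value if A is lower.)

For any compensation level in the mantle, the mantle terms cancel and isostasy reduces to e = (Σt_A − Σt_B) − (Σ(ρt)_A − Σ(ρt)_B) / ρ_m.
Σt_A = 36.9 km; Σt_B = 14.6 km; Σ(ρt)_A = 105.534; Σ(ρt)_B = 33.0462 (in km·g/cm³).
e = (36.9 − 14.6) − (105.534 − 33.0462) / 3.28 = 0.2 km.

0.2 km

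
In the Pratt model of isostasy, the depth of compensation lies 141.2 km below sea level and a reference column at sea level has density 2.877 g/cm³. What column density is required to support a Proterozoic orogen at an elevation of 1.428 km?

2.85 g/cm³

Pratt balance: ρ_ref D = ρ (D + h).
ρ = ρ_ref D/(D + h) = 2.877 × 141.2 km/(141.2 km + 1.428 km) = 2.85 g/cm³.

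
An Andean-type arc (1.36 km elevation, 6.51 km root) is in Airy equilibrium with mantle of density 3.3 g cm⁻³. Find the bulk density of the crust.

ρ_c h = (ρ_m − ρ_c) r → ρ_c (h + r) = ρ_m r → ρ_c = ρ_m r / (h + r).
ρ_c = 3.3 × 6.51 km / (1.36 km + 6.51 km) = 2.73 g cm⁻³.

2.73 g cm⁻³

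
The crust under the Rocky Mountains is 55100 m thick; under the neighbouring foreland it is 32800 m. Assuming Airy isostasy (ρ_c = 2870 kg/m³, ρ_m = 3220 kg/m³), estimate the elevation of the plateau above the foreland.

Excess crust Δ = 55100 m − 32800 m = 22300 m, split between elevation h and root r with h + r = Δ.
Airy balance ρ_c h = (ρ_m − ρ_c) r gives r = h ρ_c/(ρ_m − ρ_c), so h (1 + ρ_c/(ρ_m − ρ_c)) = Δ, i.e. h = Δ (ρ_m − ρ_c)/ρ_m.
h = 22300 m × 350/3220 = 2420 m.

2420 m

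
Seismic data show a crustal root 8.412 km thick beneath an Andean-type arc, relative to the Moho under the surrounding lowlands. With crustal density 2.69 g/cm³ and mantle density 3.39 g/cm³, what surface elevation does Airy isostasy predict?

2.19 km

In Airy isostatic equilibrium: ρ_c h = (ρ_m − ρ_c) r.
h = r (ρ_m − ρ_c) / ρ_c = 8.412 km × (3.39 − 2.69) / 2.69 = 2.19 km.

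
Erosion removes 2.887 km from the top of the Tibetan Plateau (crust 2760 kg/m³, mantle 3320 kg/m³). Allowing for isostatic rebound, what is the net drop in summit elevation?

Rebound u = e ρ_c/ρ_m = 2.887 km × 2760/3320 = 2.4 km.
Net surface drop = e − u = 2.887 km − 2.4 km = e (ρ_m − ρ_c)/ρ_m = 0.487 km.

0.487 km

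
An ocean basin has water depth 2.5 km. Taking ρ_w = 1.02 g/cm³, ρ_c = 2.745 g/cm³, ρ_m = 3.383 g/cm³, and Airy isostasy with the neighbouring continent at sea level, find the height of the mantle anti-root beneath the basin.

By Archimedes' principle applied to the lithosphere: replacing crust with seawater at the top is compensated by replacing crust with mantle at the base: d (ρ_c − ρ_w) = a (ρ_m − ρ_c).
a = d (ρ_c − ρ_w)/(ρ_m − ρ_c) = 2.5 km × 1.725/0.638 = 6.76 km.

6.76 km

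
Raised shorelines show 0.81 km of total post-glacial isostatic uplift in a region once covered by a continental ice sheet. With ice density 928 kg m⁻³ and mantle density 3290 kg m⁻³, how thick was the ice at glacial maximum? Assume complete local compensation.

u = t ρ_ice/ρ_m → t = u ρ_m/ρ_ice = 0.81 km × 3290/928 = 2.87 km.

2.87 km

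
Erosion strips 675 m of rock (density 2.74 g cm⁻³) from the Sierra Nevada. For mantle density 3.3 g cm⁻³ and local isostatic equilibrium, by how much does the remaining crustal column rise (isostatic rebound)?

Unloading: uplift u = e ρ_c/ρ_m = 675 m × 2.74/3.3 = 560 m.

560 m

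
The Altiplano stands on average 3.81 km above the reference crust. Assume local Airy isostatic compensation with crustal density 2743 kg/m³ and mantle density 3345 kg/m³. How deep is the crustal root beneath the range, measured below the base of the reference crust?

17.4 km

In Airy isostatic equilibrium: the weight of the topography is balanced by the buoyancy of the root, ρ_c h = (ρ_m − ρ_c) r.
r = h · ρ_c / (ρ_m − ρ_c) = 3.81 km × 2743 / (3345 − 2743) = 17.4 km.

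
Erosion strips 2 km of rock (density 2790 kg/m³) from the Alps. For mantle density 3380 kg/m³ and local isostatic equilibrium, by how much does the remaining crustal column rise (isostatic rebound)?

1.65 km

Unloading: uplift u = e ρ_c/ρ_m = 2 km × 2790/3380 = 1.65 km.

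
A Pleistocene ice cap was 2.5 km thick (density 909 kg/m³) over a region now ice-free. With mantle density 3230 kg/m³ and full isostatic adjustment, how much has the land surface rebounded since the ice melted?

Removing the load lets mantle flow back in; uplift u satisfies ρ_ice t = ρ_m u.
u = t ρ_ice/ρ_m = 2.5 km × 909/3230 = 0.704 km.

0.704 km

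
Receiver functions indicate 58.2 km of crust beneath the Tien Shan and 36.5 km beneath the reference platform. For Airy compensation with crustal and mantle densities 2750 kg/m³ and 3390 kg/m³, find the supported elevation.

Excess crust Δ = 58.2 km − 36.5 km = 21.7 km, split between elevation h and root r with h + r = Δ.
Airy balance ρ_c h = (ρ_m − ρ_c) r gives r = h ρ_c/(ρ_m − ρ_c), so h (1 + ρ_c/(ρ_m − ρ_c)) = Δ, i.e. h = Δ (ρ_m − ρ_c)/ρ_m.
h = 21.7 km × 640/3390 = 4.1 km.

4.1 km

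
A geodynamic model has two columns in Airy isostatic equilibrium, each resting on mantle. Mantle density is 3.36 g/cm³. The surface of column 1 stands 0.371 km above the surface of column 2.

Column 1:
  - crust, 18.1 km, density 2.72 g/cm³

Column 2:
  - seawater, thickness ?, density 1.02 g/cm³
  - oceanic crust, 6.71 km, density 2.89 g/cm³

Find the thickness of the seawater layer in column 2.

3.07 km

Take the compensation level at the base of the deeper column (depth z_c below the surface of column 1) and equate Σ ρ_i t_i down to z_c; mantle fills any gap and the z_c terms cancel.
Column 1: 18.1×2.72 + (z_c − 18.1)×3.36
Column 2: 0.371×0 + x×1.02 + 6.71×2.89 + (z_c − 0.371 − 6.71 − x)×3.36
The z_c×3.36 term appears on both sides and cancels. Collect the known terms of each column as K = Σ(ρt)_known − 3.36 × (depth of known layers): K_1 = 49.232 − 3.36×18.1 = −11.584; K_2 = 19.3919 − 3.36×(0.371 + 6.71) = −4.40026.
Balance: K_1 = K_2 − x×(3.36 − 1.02), so x = (K_2 − K_1)/(3.36 − 1.02) = 7.18374/2.34 = 3.07 km.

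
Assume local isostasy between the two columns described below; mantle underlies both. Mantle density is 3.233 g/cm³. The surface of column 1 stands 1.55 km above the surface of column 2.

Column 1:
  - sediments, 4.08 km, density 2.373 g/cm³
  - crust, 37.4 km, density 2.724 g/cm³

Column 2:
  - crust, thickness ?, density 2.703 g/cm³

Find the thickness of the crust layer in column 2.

33.1 km

Take the compensation level at the base of the deeper column (depth z_c below the surface of column 1) and equate Σ ρ_i t_i down to z_c; mantle fills any gap and the z_c terms cancel.
Column 1: 4.08×2.373 + 37.4×2.724 + (z_c − 41.48)×3.233
Column 2: 1.55×0 + x×2.703 + (z_c − 1.55 − 0 − x)×3.233
The z_c×3.233 term appears on both sides and cancels. Collect the known terms of each column as K = Σ(ρt)_known − 3.233 × (depth of known layers): K_1 = 111.55944 − 3.233×41.48 = −22.5454; K_2 = 0 − 3.233×(1.55 + 0) = −5.01115.
Balance: K_1 = K_2 − x×(3.233 − 2.703), so x = (K_2 − K_1)/(3.233 − 2.703) = 17.5343/0.53 = 33.1 km.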